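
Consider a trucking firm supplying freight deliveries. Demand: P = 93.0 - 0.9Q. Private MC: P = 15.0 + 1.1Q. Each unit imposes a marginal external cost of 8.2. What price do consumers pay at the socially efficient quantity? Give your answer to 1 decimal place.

Social marginal cost = private MC + MEC = 23.2 + 1.1Q.
Set SMC = demand: 23.2 + 1.1Q = 93.0 - 0.9Q → Q* = 34.9000.
Consumer price on the demand curve at Q*: 93.0 − 0.9×34.9000 = 61.5900.

P = 61.6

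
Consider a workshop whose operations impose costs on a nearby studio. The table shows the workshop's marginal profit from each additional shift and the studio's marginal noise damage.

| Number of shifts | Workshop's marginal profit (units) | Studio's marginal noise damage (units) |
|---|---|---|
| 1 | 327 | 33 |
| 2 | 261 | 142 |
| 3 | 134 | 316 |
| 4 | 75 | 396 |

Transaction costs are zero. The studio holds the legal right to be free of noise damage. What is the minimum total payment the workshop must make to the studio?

175

Efficient level: marginal profit ≥ marginal noise damage through level 2, so k* = 2.
With the studio holding the right, the workshop must at least compensate total damage at k*: 33 + 142 = 175.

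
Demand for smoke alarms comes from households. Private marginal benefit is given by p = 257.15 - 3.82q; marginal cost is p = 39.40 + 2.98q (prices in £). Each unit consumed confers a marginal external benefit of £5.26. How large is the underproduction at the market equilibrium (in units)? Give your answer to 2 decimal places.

0.77 units

Market equilibrium (private): 39.40 + 2.98q = 257.15 - 3.82q → q_m = 32.0221.
Social marginal benefit = demand + MEB = 262.41 - 3.82q.
Set SMB = MC: 262.41 - 3.82q = 39.40 + 2.98q → q* = 32.7956.
Gap = |32.0221 − 32.7956| = 0.7735.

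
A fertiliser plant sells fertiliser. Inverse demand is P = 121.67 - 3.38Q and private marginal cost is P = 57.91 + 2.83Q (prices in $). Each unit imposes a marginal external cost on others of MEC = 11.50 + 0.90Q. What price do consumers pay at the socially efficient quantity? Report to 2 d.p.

Social marginal cost = private MC + MEC = 69.41 + 3.73Q.
Set SMC = demand: 69.41 + 3.73Q = 121.67 - 3.38Q → Q* = 7.3502.
Consumer price on the demand curve at Q*: 121.67 − 3.38×7.3502 = 96.8263.

P = $96.83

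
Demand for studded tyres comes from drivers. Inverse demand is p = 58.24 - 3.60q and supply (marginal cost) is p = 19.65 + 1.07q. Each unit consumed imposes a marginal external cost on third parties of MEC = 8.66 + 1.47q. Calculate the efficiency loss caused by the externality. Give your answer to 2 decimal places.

Market equilibrium (private): 19.65 + 1.07q = 58.24 - 3.60q → q_m = 8.2634.
Social marginal benefit = demand − MEC = 49.58 - 5.07q.
Set SMB = MC: 49.58 - 5.07q = 19.65 + 1.07q → q* = 4.8746.
The welfare-loss triangle has base |q_m − q*| and height MEC(q_m) (the vertical gap between SMB and MC is zero at q* and MEC at q_m).
DWL = ½ × 3.3888 × 20.8072 = 35.2557.

DWL = 35.26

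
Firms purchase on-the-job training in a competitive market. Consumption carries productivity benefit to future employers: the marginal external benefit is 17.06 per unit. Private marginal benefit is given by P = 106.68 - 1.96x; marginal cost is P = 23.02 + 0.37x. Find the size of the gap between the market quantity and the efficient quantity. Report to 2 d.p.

Market equilibrium (private): 23.02 + 0.37x = 106.68 - 1.96x → x_m = 35.9056.
Social marginal benefit = demand + MEB = 123.74 - 1.96x.
Set SMB = MC: 123.74 - 1.96x = 23.02 + 0.37x → x* = 43.2275.
Gap = |35.9056 − 43.2275| = 7.3219.

7.32 units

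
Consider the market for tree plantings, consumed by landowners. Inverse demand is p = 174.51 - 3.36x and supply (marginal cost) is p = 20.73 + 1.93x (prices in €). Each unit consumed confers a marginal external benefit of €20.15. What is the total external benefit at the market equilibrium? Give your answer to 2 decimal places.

Market equilibrium (private): 20.73 + 1.93x = 174.51 - 3.36x → x_m = 29.0699.
Total external benefit = MEB × x_m = 20.15 × 29.0699 = 585.7585.

€585.76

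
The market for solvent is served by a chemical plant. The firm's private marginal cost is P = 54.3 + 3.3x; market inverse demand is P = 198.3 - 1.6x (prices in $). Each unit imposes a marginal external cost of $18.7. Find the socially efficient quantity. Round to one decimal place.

x* = 25.6

Social marginal cost = private MC + MEC = 73.0 + 3.3x.
Set SMC = demand: 73.0 + 3.3x = 198.3 - 1.6x → x* = 25.5714.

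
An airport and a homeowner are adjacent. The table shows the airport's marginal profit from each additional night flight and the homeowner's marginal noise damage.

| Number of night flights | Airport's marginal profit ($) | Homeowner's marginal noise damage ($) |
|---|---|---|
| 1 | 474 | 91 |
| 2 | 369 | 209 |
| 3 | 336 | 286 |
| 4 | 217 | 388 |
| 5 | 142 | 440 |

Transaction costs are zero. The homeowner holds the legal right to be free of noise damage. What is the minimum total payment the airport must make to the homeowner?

$586

Efficient level: marginal profit ≥ marginal noise damage through level 3, so k* = 3.
With the homeowner holding the right, the airport must at least compensate total damage at k*: 91 + 209 + 286 = 586.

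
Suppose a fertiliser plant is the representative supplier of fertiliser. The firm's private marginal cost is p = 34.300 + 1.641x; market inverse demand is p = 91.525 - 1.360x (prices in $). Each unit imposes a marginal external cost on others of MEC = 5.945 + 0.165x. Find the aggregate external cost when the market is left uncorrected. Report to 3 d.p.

$143.361

Market equilibrium (private): 34.300 + 1.641x = 91.525 - 1.360x → x_m = 19.0686.
Total external cost = ∫₀^{x_m} (5.945 + 0.165x) dx = 5.945×19.0686 + ½×0.165×19.0686² = 143.3608.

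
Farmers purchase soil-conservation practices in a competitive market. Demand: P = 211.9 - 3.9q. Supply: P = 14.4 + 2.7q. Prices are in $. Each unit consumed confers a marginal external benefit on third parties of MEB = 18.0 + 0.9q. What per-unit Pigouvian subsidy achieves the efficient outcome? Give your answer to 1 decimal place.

subsidy = $52.0 per unit

Social marginal benefit = demand + MEB = 229.9 - 3.0q.
Set SMB = MC: 229.9 - 3.0q = 14.4 + 2.7q → q* = 37.8070.
The Pigouvian subsidy equals MEB at q*: 18.0 + 0.9×37.8070 = 52.0263.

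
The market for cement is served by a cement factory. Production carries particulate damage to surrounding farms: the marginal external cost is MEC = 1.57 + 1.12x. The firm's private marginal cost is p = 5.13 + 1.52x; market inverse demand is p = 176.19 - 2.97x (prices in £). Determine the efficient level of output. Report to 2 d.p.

x* = 30.21

Social marginal cost = private MC + MEC = 6.70 + 2.64x.
Set SMC = demand: 6.70 + 2.64x = 176.19 - 2.97x → x* = 30.2121.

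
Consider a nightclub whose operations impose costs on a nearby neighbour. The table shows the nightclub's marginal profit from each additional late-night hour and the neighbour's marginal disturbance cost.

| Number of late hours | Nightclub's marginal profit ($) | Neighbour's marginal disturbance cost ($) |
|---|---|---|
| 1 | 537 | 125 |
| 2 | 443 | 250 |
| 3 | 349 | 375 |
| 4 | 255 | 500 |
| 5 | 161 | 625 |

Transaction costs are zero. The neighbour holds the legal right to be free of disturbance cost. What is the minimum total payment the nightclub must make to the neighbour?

$375

Efficient level: marginal profit ≥ marginal disturbance cost through level 2, so k* = 2.
With the neighbour holding the right, the nightclub must at least compensate total damage at k*: 125 + 250 = 375.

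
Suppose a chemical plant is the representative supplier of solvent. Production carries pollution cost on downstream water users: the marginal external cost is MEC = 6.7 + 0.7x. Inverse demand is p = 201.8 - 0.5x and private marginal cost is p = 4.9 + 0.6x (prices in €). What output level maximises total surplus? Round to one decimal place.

x* = 105.7

Social marginal cost = private MC + MEC = 11.6 + 1.3x.
Set SMC = demand: 11.6 + 1.3x = 201.8 - 0.5x → x* = 105.6667.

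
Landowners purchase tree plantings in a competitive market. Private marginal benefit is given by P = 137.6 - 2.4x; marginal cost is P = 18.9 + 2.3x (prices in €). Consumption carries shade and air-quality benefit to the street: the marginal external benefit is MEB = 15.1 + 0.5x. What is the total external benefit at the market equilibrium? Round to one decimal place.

Market equilibrium (private): 18.9 + 2.3x = 137.6 - 2.4x → x_m = 25.2553.
Total external benefit = ∫₀^{x_m} (15.1 + 0.5x) dx = 15.1×25.2553 + ½×0.5×25.2553² = 540.8126.

€540.8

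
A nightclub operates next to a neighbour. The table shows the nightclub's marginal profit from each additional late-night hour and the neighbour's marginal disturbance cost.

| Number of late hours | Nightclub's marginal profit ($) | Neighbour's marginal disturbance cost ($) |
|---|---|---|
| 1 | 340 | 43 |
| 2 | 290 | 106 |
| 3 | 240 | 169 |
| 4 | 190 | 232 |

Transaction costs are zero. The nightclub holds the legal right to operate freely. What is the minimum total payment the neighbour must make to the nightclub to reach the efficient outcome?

$190

Left alone the nightclub would choose level 4 (marginal profit stays positive).
Efficient level: k* = 3 (marginal profit ≥ marginal disturbance cost through 3).
The neighbour must at least cover the nightclub's forgone profit from cutting 4→3: 190 = 190.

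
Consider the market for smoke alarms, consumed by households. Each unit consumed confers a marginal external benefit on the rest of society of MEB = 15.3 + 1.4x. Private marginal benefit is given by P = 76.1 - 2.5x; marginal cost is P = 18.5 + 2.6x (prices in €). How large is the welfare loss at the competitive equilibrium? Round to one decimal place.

DWL = €130.8

Market equilibrium (private): 18.5 + 2.6x = 76.1 - 2.5x → x_m = 11.2941.
Social marginal benefit = demand + MEB = 91.4 - 1.1x.
Set SMB = MC: 91.4 - 1.1x = 18.5 + 2.6x → x* = 19.7027.
The welfare-loss triangle has base |x_m − x*| and height MEB(x_m) (the vertical gap between SMB and MC is zero at x* and MEB at x_m).
DWL = ½ × 8.4086 × 31.1118 = 130.8033.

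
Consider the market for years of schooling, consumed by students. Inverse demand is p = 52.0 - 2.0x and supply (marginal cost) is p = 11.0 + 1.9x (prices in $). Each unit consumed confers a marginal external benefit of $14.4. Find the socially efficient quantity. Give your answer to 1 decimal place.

Social marginal benefit = demand + MEB = 66.4 - 2.0x.
Set SMB = MC: 66.4 - 2.0x = 11.0 + 1.9x → x* = 14.2051.

x* = 14.2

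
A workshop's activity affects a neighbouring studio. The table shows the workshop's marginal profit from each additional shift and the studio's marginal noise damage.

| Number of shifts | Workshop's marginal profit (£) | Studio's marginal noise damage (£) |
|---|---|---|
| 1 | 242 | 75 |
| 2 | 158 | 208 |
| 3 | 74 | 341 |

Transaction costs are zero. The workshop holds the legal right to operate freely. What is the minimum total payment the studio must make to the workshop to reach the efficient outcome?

Left alone the workshop would choose level 3 (marginal profit stays positive).
Efficient level: k* = 1 (marginal profit ≥ marginal noise damage through 1).
The studio must at least cover the workshop's forgone profit from cutting 3→1: 158 + 74 = 232.

£232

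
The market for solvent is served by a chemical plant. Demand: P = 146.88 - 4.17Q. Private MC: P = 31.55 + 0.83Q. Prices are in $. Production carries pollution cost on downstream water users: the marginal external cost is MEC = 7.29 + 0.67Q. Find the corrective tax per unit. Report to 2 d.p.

tax = $20.06 per unit

Social marginal cost = private MC + MEC = 38.84 + 1.50Q.
Set SMC = demand: 38.84 + 1.50Q = 146.88 - 4.17Q → Q* = 19.0547.
The Pigouvian tax equals MEC at Q*: 7.29 + 0.67×19.0547 = 20.0566.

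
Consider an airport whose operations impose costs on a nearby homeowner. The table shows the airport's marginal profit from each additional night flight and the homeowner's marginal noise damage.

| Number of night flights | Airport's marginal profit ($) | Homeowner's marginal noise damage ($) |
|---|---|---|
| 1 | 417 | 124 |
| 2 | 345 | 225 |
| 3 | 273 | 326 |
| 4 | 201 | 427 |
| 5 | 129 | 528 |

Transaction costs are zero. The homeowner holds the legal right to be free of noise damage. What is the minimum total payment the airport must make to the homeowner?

$349

Efficient level: marginal profit ≥ marginal noise damage through level 2, so k* = 2.
With the homeowner holding the right, the airport must at least compensate total damage at k*: 124 + 225 = 349.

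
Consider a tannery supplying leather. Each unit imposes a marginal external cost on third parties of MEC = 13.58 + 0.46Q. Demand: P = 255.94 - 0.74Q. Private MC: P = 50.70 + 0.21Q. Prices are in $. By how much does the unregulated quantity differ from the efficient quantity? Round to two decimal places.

80.11 units

Market equilibrium (private): 50.70 + 0.21Q = 255.94 - 0.74Q → Q_m = 216.0421.
Social marginal cost = private MC + MEC = 64.28 + 0.67Q.
Set SMC = demand: 64.28 + 0.67Q = 255.94 - 0.74Q → Q* = 135.9291.
Gap = |216.0421 − 135.9291| = 80.1130.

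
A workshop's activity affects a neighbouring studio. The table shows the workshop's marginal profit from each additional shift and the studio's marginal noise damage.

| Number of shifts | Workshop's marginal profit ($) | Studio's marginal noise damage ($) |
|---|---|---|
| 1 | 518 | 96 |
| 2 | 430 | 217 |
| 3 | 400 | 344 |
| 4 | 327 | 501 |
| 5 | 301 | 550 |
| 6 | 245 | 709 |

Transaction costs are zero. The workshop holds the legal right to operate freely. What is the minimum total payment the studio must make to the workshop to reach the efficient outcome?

Left alone the workshop would choose level 6 (marginal profit stays positive).
Efficient level: k* = 3 (marginal profit ≥ marginal noise damage through 3).
The studio must at least cover the workshop's forgone profit from cutting 6→3: 327 + 301 + 245 = 873.

$873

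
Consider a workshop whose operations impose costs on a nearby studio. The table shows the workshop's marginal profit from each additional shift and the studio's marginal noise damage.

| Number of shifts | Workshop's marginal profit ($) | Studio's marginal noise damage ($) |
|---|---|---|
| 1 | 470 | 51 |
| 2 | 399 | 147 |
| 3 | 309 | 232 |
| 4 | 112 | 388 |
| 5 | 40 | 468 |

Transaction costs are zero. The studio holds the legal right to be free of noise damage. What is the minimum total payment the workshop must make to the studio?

$430

Efficient level: marginal profit ≥ marginal noise damage through level 3, so k* = 3.
With the studio holding the right, the workshop must at least compensate total damage at k*: 51 + 147 + 232 = 430.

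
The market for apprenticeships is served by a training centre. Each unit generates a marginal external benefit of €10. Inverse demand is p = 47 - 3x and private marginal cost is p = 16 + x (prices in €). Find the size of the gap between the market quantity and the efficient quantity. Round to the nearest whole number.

3 units

Market equilibrium (private): 16 + x = 47 - 3x → x_m = 7.7500.
Social marginal cost = private MC − MEB = 6 + x.
Set SMC = demand: 6 + x = 47 - 3x → x* = 10.2500.
Gap = |7.7500 − 10.2500| = 2.5000.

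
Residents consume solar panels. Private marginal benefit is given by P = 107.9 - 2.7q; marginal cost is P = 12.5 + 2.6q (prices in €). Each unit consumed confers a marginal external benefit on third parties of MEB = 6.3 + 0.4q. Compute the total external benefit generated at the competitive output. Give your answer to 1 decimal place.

Market equilibrium (private): 12.5 + 2.6q = 107.9 - 2.7q → q_m = 18.0000.
Total external benefit = ∫₀^{q_m} (6.3 + 0.4q) dq = 6.3×18.0000 + ½×0.4×18.0000² = 178.2000.

€178.2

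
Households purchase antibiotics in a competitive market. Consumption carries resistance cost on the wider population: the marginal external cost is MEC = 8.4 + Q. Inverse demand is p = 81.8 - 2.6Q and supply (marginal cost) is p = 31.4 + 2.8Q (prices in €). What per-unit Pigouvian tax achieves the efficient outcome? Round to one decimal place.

tax = €15.0 per unit

Social marginal benefit = demand − MEC = 73.4 - 3.6Q.
Set SMB = MC: 73.4 - 3.6Q = 31.4 + 2.8Q → Q* = 6.5625.
The Pigouvian tax equals MEC at Q*: 8.4 + 1.0×6.5625 = 14.9625.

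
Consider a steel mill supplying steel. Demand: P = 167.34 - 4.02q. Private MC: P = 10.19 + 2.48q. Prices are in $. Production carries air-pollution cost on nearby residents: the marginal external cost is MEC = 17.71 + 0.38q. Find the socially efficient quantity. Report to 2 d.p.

q* = 20.27

Social marginal cost = private MC + MEC = 27.90 + 2.86q.
Set SMC = demand: 27.90 + 2.86q = 167.34 - 4.02q → q* = 20.2674.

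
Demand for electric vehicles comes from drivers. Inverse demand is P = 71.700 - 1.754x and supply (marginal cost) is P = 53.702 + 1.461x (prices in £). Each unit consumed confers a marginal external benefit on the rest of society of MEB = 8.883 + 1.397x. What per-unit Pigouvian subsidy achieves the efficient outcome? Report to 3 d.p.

subsidy = £29.539 per unit

Social marginal benefit = demand + MEB = 80.583 - 0.357x.
Set SMB = MC: 80.583 - 0.357x = 53.702 + 1.461x → x* = 14.7860.
The Pigouvian subsidy equals MEB at x*: 8.883 + 1.397×14.7860 = 29.5390.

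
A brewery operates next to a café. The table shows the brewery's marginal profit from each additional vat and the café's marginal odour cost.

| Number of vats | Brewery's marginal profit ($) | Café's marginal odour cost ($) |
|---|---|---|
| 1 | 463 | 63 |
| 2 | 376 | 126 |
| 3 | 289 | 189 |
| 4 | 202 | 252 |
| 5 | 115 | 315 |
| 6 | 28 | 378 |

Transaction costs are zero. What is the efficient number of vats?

3

Bargaining reaches the level where marginal profit last exceeds marginal odour cost.
That holds through level 3 (289 ≥ 189) but not at 4 (202 < 252).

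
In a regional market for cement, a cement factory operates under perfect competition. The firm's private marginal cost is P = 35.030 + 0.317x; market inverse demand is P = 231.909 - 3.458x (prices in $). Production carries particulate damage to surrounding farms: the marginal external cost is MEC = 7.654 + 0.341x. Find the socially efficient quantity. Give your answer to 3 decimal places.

x* = 45.973

Social marginal cost = private MC + MEC = 42.684 + 0.658x.
Set SMC = demand: 42.684 + 0.658x = 231.909 - 3.458x → x* = 45.9730.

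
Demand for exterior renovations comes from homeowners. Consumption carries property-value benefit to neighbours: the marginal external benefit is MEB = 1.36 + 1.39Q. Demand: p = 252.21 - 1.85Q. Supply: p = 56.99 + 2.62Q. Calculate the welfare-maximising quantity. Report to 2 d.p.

Q* = 63.82

Social marginal benefit = demand + MEB = 253.57 - 0.46Q.
Set SMB = MC: 253.57 - 0.46Q = 56.99 + 2.62Q → Q* = 63.8247.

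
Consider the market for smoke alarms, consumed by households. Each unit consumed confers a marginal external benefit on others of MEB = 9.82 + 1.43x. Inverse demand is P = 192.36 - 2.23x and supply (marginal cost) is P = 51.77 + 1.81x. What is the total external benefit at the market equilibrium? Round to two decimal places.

1207.60

Market equilibrium (private): 51.77 + 1.81x = 192.36 - 2.23x → x_m = 34.7995.
Total external benefit = ∫₀^{x_m} (9.82 + 1.43x) dx = 9.82×34.7995 + ½×1.43×34.7995² = 1207.5998.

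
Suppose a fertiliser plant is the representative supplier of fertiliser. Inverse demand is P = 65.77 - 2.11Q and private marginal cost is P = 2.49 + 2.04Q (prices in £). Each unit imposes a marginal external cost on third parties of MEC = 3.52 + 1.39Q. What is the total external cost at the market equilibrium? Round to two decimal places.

Market equilibrium (private): 2.49 + 2.04Q = 65.77 - 2.11Q → Q_m = 15.2482.
Total external cost = ∫₀^{Q_m} (3.52 + 1.39Q) dQ = 3.52×15.2482 + ½×1.39×15.2482² = 215.2664.

£215.27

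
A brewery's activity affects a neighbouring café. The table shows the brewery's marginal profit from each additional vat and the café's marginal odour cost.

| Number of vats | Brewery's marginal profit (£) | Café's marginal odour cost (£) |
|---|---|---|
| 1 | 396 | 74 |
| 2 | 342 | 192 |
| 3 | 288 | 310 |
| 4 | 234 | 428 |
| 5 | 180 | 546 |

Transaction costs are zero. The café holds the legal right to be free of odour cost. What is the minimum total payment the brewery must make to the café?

Efficient level: marginal profit ≥ marginal odour cost through level 2, so k* = 2.
With the café holding the right, the brewery must at least compensate total damage at k*: 74 + 192 = 266.

£266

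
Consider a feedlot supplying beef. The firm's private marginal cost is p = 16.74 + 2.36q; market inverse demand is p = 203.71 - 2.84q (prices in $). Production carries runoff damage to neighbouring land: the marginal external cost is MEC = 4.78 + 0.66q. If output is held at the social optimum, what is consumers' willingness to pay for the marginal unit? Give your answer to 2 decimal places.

P = $115.41

Social marginal cost = private MC + MEC = 21.52 + 3.02q.
Set SMC = demand: 21.52 + 3.02q = 203.71 - 2.84q → q* = 31.0904.
Consumer price on the demand curve at q*: 203.71 − 2.84×31.0904 = 115.4133.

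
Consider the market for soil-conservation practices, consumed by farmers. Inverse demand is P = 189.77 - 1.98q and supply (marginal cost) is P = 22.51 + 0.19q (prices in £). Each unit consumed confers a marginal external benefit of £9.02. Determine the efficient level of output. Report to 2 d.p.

Social marginal benefit = demand + MEB = 198.79 - 1.98q.
Set SMB = MC: 198.79 - 1.98q = 22.51 + 0.19q → q* = 81.2350.

q* = 81.24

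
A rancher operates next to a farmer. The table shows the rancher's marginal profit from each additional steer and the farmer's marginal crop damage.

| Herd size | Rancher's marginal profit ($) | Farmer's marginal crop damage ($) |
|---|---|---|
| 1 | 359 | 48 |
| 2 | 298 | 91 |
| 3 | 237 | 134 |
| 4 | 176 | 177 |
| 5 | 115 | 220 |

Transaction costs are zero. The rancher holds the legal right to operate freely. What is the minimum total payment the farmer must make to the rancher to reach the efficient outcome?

$291

Left alone the rancher would choose level 5 (marginal profit stays positive).
Efficient level: k* = 3 (marginal profit ≥ marginal crop damage through 3).
The farmer must at least cover the rancher's forgone profit from cutting 5→3: 176 + 115 = 291.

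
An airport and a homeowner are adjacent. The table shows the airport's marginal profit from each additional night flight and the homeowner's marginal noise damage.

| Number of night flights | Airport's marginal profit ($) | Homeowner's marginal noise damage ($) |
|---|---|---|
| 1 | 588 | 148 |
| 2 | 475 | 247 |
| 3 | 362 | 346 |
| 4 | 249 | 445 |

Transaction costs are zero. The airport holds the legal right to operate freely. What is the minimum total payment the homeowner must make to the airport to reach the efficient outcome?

Left alone the airport would choose level 4 (marginal profit stays positive).
Efficient level: k* = 3 (marginal profit ≥ marginal noise damage through 3).
The homeowner must at least cover the airport's forgone profit from cutting 4→3: 249 = 249.

$249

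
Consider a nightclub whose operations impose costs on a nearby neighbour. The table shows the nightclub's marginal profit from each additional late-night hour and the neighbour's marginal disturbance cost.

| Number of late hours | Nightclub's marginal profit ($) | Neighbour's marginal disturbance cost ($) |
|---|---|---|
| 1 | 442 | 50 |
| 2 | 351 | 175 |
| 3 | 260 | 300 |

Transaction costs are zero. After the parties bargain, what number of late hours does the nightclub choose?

Bargaining reaches the level where marginal profit last exceeds marginal disturbance cost.
That holds through level 2 (351 ≥ 175) but not at 3 (260 < 300).

2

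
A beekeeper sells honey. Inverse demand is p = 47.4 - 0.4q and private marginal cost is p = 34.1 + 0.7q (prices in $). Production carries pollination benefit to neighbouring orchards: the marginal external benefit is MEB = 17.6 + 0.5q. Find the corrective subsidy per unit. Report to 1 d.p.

subsidy = $43.4 per unit

Social marginal cost = private MC − MEB = 16.5 + 0.2q.
Set SMC = demand: 16.5 + 0.2q = 47.4 - 0.4q → q* = 51.5000.
The Pigouvian subsidy equals MEB at q*: 17.6 + 0.5×51.5000 = 43.3500.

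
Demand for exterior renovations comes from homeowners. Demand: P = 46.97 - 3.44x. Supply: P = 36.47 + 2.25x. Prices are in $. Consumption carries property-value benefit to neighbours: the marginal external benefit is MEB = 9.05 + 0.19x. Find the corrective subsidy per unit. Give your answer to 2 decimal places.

Social marginal benefit = demand + MEB = 56.02 - 3.25x.
Set SMB = MC: 56.02 - 3.25x = 36.47 + 2.25x → x* = 3.5545.
The Pigouvian subsidy equals MEB at x*: 9.05 + 0.19×3.5545 = 9.7254.

subsidy = $9.73 per unit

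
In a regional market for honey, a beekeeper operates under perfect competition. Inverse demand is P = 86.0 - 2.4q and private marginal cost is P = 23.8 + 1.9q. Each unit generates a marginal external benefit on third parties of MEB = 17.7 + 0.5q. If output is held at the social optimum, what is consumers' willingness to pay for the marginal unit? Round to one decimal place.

Social marginal cost = private MC − MEB = 6.1 + 1.4q.
Set SMC = demand: 6.1 + 1.4q = 86.0 - 2.4q → q* = 21.0263.
Consumer price on the demand curve at q*: 86.0 − 2.4×21.0263 = 35.5369.

P = 35.5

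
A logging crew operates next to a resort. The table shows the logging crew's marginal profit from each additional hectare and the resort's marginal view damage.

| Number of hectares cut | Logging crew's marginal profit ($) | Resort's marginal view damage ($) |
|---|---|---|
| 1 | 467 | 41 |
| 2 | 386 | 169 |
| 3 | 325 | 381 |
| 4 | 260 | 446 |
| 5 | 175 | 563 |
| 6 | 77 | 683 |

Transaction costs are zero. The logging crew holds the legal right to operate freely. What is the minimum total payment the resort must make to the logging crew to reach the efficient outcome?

$837

Left alone the logging crew would choose level 6 (marginal profit stays positive).
Efficient level: k* = 2 (marginal profit ≥ marginal view damage through 2).
The resort must at least cover the logging crew's forgone profit from cutting 6→2: 325 + 260 + 175 + 77 = 837.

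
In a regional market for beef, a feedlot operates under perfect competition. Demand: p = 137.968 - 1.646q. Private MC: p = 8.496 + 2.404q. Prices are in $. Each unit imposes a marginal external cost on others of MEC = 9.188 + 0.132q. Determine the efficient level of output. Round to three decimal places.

q* = 28.762

Social marginal cost = private MC + MEC = 17.684 + 2.536q.
Set SMC = demand: 17.684 + 2.536q = 137.968 - 1.646q → q* = 28.7623.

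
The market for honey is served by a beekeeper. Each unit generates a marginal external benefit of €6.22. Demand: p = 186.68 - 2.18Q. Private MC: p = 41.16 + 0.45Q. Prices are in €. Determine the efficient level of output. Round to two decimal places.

Q* = 57.70

Social marginal cost = private MC − MEB = 34.94 + 0.45Q.
Set SMC = demand: 34.94 + 0.45Q = 186.68 - 2.18Q → Q* = 57.6958.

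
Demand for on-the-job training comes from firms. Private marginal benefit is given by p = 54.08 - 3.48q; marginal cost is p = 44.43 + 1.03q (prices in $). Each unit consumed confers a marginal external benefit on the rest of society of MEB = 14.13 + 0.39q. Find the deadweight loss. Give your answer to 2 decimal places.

Market equilibrium (private): 44.43 + 1.03q = 54.08 - 3.48q → q_m = 2.1397.
Social marginal benefit = demand + MEB = 68.21 - 3.09q.
Set SMB = MC: 68.21 - 3.09q = 44.43 + 1.03q → q* = 5.7718.
Height of the DWL triangle at q_m is SMB(q_m) − MC(q_m) = MEB(q_m) = 14.9645.
DWL = ½ × 3.6321 × 14.9645 = 27.1763.

DWL = $27.18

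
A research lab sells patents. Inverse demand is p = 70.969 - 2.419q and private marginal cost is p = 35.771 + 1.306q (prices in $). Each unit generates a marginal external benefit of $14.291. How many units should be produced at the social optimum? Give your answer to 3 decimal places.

Social marginal cost = private MC − MEB = 21.480 + 1.306q.
Set SMC = demand: 21.480 + 1.306q = 70.969 - 2.419q → q* = 13.2856.

q* = 13.286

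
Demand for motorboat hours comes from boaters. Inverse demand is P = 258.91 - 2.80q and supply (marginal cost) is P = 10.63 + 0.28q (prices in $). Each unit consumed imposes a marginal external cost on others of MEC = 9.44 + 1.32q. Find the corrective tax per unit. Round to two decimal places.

tax = $81.09 per unit

Social marginal benefit = demand − MEC = 249.47 - 4.12q.
Set SMB = MC: 249.47 - 4.12q = 10.63 + 0.28q → q* = 54.2818.
The Pigouvian tax equals MEC at q*: 9.44 + 1.32×54.2818 = 81.0920.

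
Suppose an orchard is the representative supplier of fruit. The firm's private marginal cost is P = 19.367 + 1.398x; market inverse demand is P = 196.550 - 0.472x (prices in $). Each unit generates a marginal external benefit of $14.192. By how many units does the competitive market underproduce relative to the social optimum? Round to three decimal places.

Market equilibrium (private): 19.367 + 1.398x = 196.550 - 0.472x → x_m = 94.7503.
Social marginal cost = private MC − MEB = 5.175 + 1.398x.
Set SMC = demand: 5.175 + 1.398x = 196.550 - 0.472x → x* = 102.3396.
Gap = |94.7503 − 102.3396| = 7.5893.

7.589 units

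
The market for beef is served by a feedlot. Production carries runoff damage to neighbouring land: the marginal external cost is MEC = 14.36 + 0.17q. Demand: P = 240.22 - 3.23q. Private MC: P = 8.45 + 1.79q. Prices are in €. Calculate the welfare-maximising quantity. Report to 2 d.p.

Social marginal cost = private MC + MEC = 22.81 + 1.96q.
Set SMC = demand: 22.81 + 1.96q = 240.22 - 3.23q → q* = 41.8902.

q* = 41.89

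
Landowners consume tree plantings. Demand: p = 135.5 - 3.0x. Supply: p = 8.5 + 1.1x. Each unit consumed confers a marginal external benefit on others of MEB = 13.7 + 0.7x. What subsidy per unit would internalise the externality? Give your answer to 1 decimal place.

Social marginal benefit = demand + MEB = 149.2 - 2.3x.
Set SMB = MC: 149.2 - 2.3x = 8.5 + 1.1x → x* = 41.3824.
The Pigouvian subsidy equals MEB at x*: 13.7 + 0.7×41.3824 = 42.6677.

subsidy = 42.7 per unit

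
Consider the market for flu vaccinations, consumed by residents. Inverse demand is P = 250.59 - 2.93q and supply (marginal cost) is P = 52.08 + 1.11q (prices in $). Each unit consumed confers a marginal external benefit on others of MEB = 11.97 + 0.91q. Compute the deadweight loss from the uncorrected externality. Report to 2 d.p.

Market equilibrium (private): 52.08 + 1.11q = 250.59 - 2.93q → q_m = 49.1361.
Social marginal benefit = demand + MEB = 262.56 - 2.02q.
Set SMB = MC: 262.56 - 2.02q = 52.08 + 1.11q → q* = 67.2460.
The welfare-loss triangle has base |q_m − q*| and height MEB(q_m) (the vertical gap between SMB and MC is zero at q* and MEB at q_m).
DWL = ½ × 18.1099 × 56.6839 = 513.2699.

DWL = $513.27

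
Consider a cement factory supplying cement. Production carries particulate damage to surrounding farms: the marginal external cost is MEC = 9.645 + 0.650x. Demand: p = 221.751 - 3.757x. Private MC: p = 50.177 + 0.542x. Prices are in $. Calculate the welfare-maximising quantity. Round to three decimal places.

x* = 32.720

Social marginal cost = private MC + MEC = 59.822 + 1.192x.
Set SMC = demand: 59.822 + 1.192x = 221.751 - 3.757x → x* = 32.7195.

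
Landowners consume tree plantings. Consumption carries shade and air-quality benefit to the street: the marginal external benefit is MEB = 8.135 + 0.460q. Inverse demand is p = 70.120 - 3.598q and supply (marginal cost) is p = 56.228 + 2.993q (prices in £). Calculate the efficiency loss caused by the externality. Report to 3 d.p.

Market equilibrium (private): 56.228 + 2.993q = 70.120 - 3.598q → q_m = 2.1077.
Social marginal benefit = demand + MEB = 78.255 - 3.138q.
Set SMB = MC: 78.255 - 3.138q = 56.228 + 2.993q → q* = 3.5927.
Between q* and q_m the wedge SMB − MC runs linearly from 0 to MEB(q_m), so the loss is a triangle.
DWL = ½ × 1.4850 × 9.1046 = 6.7602.

DWL = £6.760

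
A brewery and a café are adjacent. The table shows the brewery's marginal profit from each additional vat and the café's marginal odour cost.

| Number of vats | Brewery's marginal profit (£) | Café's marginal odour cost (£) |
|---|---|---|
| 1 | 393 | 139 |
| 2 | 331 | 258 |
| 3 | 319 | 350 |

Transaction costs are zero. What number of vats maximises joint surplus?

Bargaining reaches the level where marginal profit last exceeds marginal odour cost.
That holds through level 2 (331 ≥ 258) but not at 3 (319 < 350).

2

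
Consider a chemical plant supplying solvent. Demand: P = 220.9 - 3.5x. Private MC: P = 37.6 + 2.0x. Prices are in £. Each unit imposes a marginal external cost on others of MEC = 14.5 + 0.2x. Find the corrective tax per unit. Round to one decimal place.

tax = £20.4 per unit

Social marginal cost = private MC + MEC = 52.1 + 2.2x.
Set SMC = demand: 52.1 + 2.2x = 220.9 - 3.5x → x* = 29.6140.
The Pigouvian tax equals MEC at x*: 14.5 + 0.2×29.6140 = 20.4228.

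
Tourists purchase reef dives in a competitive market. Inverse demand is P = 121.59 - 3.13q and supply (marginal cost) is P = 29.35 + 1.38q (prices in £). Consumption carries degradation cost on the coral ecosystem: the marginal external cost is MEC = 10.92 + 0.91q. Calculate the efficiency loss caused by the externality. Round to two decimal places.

DWL = £80.45

Market equilibrium (private): 29.35 + 1.38q = 121.59 - 3.13q → q_m = 20.4523.
Social marginal benefit = demand − MEC = 110.67 - 4.04q.
Set SMB = MC: 110.67 - 4.04q = 29.35 + 1.38q → q* = 15.0037.
Between q* and q_m the wedge MC − SMB runs linearly from 0 to MEC(q_m), so the loss is a triangle.
DWL = ½ × 5.4486 × 29.5316 = 80.4529.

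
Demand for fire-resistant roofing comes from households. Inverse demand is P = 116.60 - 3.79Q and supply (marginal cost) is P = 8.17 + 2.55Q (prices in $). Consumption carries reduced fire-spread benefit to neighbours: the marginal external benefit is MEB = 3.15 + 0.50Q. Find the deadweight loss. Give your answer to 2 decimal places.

DWL = $11.72

Market equilibrium (private): 8.17 + 2.55Q = 116.60 - 3.79Q → Q_m = 17.1025.
Social marginal benefit = demand + MEB = 119.75 - 3.29Q.
Set SMB = MC: 119.75 - 3.29Q = 8.17 + 2.55Q → Q* = 19.1062.
Between Q* and Q_m the wedge SMB − MC runs linearly from 0 to MEB(Q_m), so the loss is a triangle.
DWL = ½ × 2.0037 × 11.7013 = 11.7229.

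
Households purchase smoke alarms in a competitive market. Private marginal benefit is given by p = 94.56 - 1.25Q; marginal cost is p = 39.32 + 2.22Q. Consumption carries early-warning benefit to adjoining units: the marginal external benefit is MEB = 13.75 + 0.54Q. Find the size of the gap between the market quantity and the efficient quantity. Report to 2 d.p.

Market equilibrium (private): 39.32 + 2.22Q = 94.56 - 1.25Q → Q_m = 15.9193.
Social marginal benefit = demand + MEB = 108.31 - 0.71Q.
Set SMB = MC: 108.31 - 0.71Q = 39.32 + 2.22Q → Q* = 23.5461.
Gap = |15.9193 − 23.5461| = 7.6268.

7.63 units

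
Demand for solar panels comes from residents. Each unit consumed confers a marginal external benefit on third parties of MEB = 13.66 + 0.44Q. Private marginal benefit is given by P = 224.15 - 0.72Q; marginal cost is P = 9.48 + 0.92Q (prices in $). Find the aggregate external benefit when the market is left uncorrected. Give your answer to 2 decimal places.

$5557.49

Market equilibrium (private): 9.48 + 0.92Q = 224.15 - 0.72Q → Q_m = 130.8963.
Total external benefit = ∫₀^{Q_m} (13.66 + 0.44Q) dQ = 13.66×130.8963 + ½×0.44×130.8963² = 5557.4886.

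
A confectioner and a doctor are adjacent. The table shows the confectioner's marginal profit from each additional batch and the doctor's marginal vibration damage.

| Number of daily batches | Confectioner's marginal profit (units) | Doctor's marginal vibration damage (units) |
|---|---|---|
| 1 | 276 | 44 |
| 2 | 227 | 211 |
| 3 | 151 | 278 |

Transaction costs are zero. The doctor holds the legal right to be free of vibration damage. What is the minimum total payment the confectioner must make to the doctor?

Efficient level: marginal profit ≥ marginal vibration damage through level 2, so k* = 2.
With the doctor holding the right, the confectioner must at least compensate total damage at k*: 44 + 211 = 255.

255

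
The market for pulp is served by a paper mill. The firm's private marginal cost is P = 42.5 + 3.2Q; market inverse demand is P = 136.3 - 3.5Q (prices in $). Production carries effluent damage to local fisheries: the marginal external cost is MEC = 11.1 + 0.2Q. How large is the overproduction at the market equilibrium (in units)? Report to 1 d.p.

2.0 units

Market equilibrium (private): 42.5 + 3.2Q = 136.3 - 3.5Q → Q_m = 14.0000.
Social marginal cost = private MC + MEC = 53.6 + 3.4Q.
Set SMC = demand: 53.6 + 3.4Q = 136.3 - 3.5Q → Q* = 11.9855.
Gap = |14.0000 − 11.9855| = 2.0145.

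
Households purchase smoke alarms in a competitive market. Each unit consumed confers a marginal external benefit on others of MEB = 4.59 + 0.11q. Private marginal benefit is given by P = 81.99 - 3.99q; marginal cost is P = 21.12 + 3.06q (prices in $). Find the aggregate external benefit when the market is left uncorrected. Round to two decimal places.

Market equilibrium (private): 21.12 + 3.06q = 81.99 - 3.99q → q_m = 8.6340.
Total external benefit = ∫₀^{q_m} (4.59 + 0.11q) dq = 4.59×8.6340 + ½×0.11×8.6340² = 43.7301.

$43.73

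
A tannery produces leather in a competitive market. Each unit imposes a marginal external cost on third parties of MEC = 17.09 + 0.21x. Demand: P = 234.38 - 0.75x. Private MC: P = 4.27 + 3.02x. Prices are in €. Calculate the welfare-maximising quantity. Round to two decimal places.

Social marginal cost = private MC + MEC = 21.36 + 3.23x.
Set SMC = demand: 21.36 + 3.23x = 234.38 - 0.75x → x* = 53.5226.

x* = 53.52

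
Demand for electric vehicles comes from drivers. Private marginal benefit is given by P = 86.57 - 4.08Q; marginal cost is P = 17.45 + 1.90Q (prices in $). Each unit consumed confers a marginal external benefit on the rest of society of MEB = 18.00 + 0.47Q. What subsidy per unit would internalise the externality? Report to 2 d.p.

subsidy = $25.43 per unit

Social marginal benefit = demand + MEB = 104.57 - 3.61Q.
Set SMB = MC: 104.57 - 3.61Q = 17.45 + 1.90Q → Q* = 15.8113.
The Pigouvian subsidy equals MEB at Q*: 18.00 + 0.47×15.8113 = 25.4313.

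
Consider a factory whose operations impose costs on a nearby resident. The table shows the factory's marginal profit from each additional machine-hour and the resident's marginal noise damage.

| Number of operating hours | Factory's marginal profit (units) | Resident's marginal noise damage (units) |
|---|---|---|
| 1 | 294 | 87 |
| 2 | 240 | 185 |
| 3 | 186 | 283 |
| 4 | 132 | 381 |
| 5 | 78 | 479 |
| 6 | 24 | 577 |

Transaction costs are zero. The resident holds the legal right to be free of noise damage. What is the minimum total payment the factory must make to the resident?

Efficient level: marginal profit ≥ marginal noise damage through level 2, so k* = 2.
With the resident holding the right, the factory must at least compensate total damage at k*: 87 + 185 = 272.

272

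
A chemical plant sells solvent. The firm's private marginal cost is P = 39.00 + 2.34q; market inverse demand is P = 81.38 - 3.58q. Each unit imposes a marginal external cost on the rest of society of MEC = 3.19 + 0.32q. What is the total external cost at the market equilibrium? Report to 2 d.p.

Market equilibrium (private): 39.00 + 2.34q = 81.38 - 3.58q → q_m = 7.1588.
Total external cost = ∫₀^{q_m} (3.19 + 0.32q) dq = 3.19×7.1588 + ½×0.32×7.1588² = 31.0363.

31.04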